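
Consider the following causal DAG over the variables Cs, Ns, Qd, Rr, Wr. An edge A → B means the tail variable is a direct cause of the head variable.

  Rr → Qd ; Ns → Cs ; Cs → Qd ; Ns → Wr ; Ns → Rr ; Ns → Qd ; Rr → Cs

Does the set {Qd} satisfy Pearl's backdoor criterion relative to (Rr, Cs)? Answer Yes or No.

No

Backdoor paths from Rr to Cs (paths whose first edge points into Rr):
  P1: Rr <- Ns -> Cs
  P2: Rr <- Ns -> Qd <- Cs
Condition 1 (no descendant of Rr in the set): FAILS — Qd is a descendant of Rr.
Condition 2 (every backdoor path blocked by {Qd}):
  P1: open — no interior node is in the conditioning set.
  P2: open — collider(s) Qd are conditioned on (or have a conditioned descendant) and no non-collider on the path is in the set.
{Qd} does not satisfy the backdoor criterion.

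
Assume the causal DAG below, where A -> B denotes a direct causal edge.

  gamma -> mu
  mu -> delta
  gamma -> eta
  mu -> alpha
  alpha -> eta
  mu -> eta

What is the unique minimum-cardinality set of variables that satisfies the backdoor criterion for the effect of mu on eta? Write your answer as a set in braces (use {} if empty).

{gamma}

Variables eligible for adjustment (non-descendants of mu, excluding mu and eta): {gamma}.
Backdoor paths from mu to eta:
  P1: mu <- gamma -> eta
The empty set is not sufficient: P1 (mu <- gamma -> eta) has no collider blocking it and no conditioned non-collider, so it is open.
Try {gamma}:
  P1: blocked at fork node gamma ∈ conditioning set.
{gamma} contains no descendant of mu and blocks every backdoor path.
{gamma} is the unique smallest valid adjustment set.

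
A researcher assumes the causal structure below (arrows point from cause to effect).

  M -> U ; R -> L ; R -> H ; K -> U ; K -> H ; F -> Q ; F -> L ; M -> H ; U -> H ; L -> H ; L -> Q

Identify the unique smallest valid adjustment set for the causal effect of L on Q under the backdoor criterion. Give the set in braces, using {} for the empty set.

{F}

Variables eligible for adjustment (non-descendants of L, excluding L and Q): {F, K, M, R, U}.
Backdoor paths from L to Q:
  P1: L <- F -> Q
The empty set is not sufficient: P1 (L <- F -> Q) has no collider blocking it and no conditioned non-collider, so it is open.
Try {F}:
  P1: blocked at fork node F ∈ conditioning set.
{F} contains no descendant of L and blocks every backdoor path.
No other singleton works — e.g. {R} leaves P1 open — so {F} is the unique smallest valid adjustment set.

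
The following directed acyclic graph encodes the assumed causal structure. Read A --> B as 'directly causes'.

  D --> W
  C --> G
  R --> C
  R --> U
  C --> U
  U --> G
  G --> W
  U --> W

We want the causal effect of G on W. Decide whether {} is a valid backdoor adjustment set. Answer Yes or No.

Backdoor paths from G to W (paths whose first edge points into G):
  P1: G <- C <- R -> U -> W
  P2: G <- C -> U -> W
  P3: G <- U -> W
Condition 1 (no descendant of G in the set): holds — descendants of G are {W}; none are in {}.
Condition 2 (every backdoor path blocked by {}):
  P1: open — no interior node is in the conditioning set.
  P2: open — no interior node is in the conditioning set.
  P3: open — no interior node is in the conditioning set.
{} does not satisfy the backdoor criterion.

No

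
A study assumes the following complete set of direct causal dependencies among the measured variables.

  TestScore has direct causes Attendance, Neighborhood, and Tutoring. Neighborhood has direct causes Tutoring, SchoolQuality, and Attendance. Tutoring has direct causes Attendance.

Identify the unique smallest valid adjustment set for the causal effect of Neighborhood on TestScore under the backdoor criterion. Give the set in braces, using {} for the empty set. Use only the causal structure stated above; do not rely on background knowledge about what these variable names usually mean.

Variables eligible for adjustment (non-descendants of Neighborhood, excluding Neighborhood and TestScore): {Attendance, SchoolQuality, Tutoring}.
Backdoor paths from Neighborhood to TestScore:
  P1: Neighborhood <- Attendance -> Tutoring -> TestScore
  P2: Neighborhood <- Attendance -> TestScore
  P3: Neighborhood <- Tutoring <- Attendance -> TestScore
  P4: Neighborhood <- Tutoring -> TestScore
The empty set is not sufficient: P1 (Neighborhood <- Attendance -> Tutoring -> TestScore) has no collider blocking it and no conditioned non-collider, so it is open.
Try {Attendance, Tutoring}:
  P1: blocked at fork node Attendance ∈ conditioning set.
  P2: blocked at fork node Attendance ∈ conditioning set.
  P3: blocked at chain node Tutoring ∈ conditioning set.
  P4: blocked at fork node Tutoring ∈ conditioning set.
{Attendance, Tutoring} contains no descendant of Neighborhood and blocks every backdoor path.
Every element of {Attendance, Tutoring} is needed (dropping Attendance leaves P2 open; dropping Tutoring leaves P4 open), so no proper subset is valid.
Among all size-2 subsets of the eligible variables, only {Attendance, Tutoring} blocks every backdoor path, so it is the unique smallest valid adjustment set.

{Attendance, Tutoring}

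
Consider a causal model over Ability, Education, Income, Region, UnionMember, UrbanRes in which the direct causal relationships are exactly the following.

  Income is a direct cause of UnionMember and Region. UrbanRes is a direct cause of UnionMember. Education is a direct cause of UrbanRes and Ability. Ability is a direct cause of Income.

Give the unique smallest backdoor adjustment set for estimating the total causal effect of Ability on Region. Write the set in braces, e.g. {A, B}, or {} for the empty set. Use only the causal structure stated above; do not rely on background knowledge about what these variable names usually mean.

{}

Variables eligible for adjustment (non-descendants of Ability, excluding Ability and Region): {Education, UrbanRes}.
Backdoor paths from Ability to Region:
  P1: Ability <- Education -> UrbanRes -> UnionMember <- Income -> Region
Each backdoor path contains an unconditioned collider, so every path is already blocked with the empty conditioning set:
  P1: blocked at collider UnionMember (neither it nor any descendant is in the conditioning set).
The empty set is therefore the unique smallest valid set.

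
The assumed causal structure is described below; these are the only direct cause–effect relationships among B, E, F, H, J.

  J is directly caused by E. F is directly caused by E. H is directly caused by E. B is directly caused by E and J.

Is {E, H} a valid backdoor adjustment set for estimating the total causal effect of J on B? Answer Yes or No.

Yes

Backdoor paths from J to B (paths whose first edge points into J):
  P1: J <- E -> B
Condition 1 (no descendant of J in the set): holds — descendants of J are {B}; none are in {E, H}.
Condition 2 (every backdoor path blocked by {E, H}):
  P1: blocked at fork node E ∈ conditioning set.
{E, H} satisfies the backdoor criterion.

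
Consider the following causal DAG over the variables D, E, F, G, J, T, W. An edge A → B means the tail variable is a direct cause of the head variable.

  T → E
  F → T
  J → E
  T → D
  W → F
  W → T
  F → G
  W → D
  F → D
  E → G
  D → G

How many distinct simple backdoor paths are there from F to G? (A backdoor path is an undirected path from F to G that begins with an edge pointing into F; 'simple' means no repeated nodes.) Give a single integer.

4

A backdoor path from F to G is any simple undirected path whose first edge points into F (i.e. leaves F via a parent).
Parents of F: {W}.
Enumerating:
  P1: F <- W -> T -> D -> G
  P2: F <- W -> T -> E -> G
  P3: F <- W -> D <- T -> E -> G
  P4: F <- W -> D -> G
That exhausts the simple backdoor paths. Count: 4.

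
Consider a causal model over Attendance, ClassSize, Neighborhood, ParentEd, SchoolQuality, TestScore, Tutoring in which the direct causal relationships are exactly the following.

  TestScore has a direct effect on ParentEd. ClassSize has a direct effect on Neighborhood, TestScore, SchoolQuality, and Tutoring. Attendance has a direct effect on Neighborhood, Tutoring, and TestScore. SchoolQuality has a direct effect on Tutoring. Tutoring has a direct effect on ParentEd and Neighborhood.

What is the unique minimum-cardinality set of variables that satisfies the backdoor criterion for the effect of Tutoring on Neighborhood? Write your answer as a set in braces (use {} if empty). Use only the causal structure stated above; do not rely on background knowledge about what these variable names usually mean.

Variables eligible for adjustment (non-descendants of Tutoring, excluding Tutoring and Neighborhood): {Attendance, ClassSize, SchoolQuality, TestScore}.
Backdoor paths from Tutoring to Neighborhood:
  P1: Tutoring <- Attendance -> TestScore <- ClassSize -> Neighborhood
  P2: Tutoring <- Attendance -> Neighborhood
  P3: Tutoring <- ClassSize -> TestScore <- Attendance -> Neighborhood
  P4: Tutoring <- ClassSize -> Neighborhood
  P5: Tutoring <- SchoolQuality <- ClassSize -> TestScore <- Attendance -> Neighborhood
  P6: Tutoring <- SchoolQuality <- ClassSize -> Neighborhood
The empty set is not sufficient: P2 (Tutoring <- Attendance -> Neighborhood) has no collider blocking it and no conditioned non-collider, so it is open.
Try {Attendance, ClassSize}:
  P1: blocked at fork node Attendance ∈ conditioning set.
  P2: blocked at fork node Attendance ∈ conditioning set.
  P3: blocked at fork node ClassSize ∈ conditioning set.
  P4: blocked at fork node ClassSize ∈ conditioning set.
  P5: blocked at fork node ClassSize ∈ conditioning set.
  P6: blocked at fork node ClassSize ∈ conditioning set.
{Attendance, ClassSize} contains no descendant of Tutoring and blocks every backdoor path.
Every element of {Attendance, ClassSize} is needed (dropping Attendance leaves P2 open; dropping ClassSize leaves P4 open), so no proper subset is valid.
Among all size-2 subsets of the eligible variables, only {Attendance, ClassSize} blocks every backdoor path, so it is the unique smallest valid adjustment set.

{Attendance, ClassSize}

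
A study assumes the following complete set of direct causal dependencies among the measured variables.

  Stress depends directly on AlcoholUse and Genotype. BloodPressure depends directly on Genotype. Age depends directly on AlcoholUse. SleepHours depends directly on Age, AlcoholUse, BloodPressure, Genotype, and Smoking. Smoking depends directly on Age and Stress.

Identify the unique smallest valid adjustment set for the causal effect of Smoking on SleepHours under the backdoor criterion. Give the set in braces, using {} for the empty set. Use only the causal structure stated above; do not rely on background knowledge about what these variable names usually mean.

Variables eligible for adjustment (non-descendants of Smoking, excluding Smoking and SleepHours): {Age, AlcoholUse, BloodPressure, Genotype, Stress}.
Backdoor paths from Smoking to SleepHours:
  P1: Smoking <- Age <- AlcoholUse -> Stress <- Genotype -> BloodPressure -> SleepHours
  P2: Smoking <- Age <- AlcoholUse -> Stress <- Genotype -> SleepHours
  P3: Smoking <- Age <- AlcoholUse -> SleepHours
  P4: Smoking <- Age -> SleepHours
  P5: Smoking <- Stress <- AlcoholUse -> Age -> SleepHours
  P6: Smoking <- Stress <- AlcoholUse -> SleepHours
  P7: Smoking <- Stress <- Genotype -> BloodPressure -> SleepHours
  P8: Smoking <- Stress <- Genotype -> SleepHours
The empty set is not sufficient: P3 (Smoking <- Age <- AlcoholUse -> SleepHours) has no collider blocking it and no conditioned non-collider, so it is open.
Try {Age, Stress}:
  P1: blocked at chain node Age ∈ conditioning set.
  P2: blocked at chain node Age ∈ conditioning set.
  P3: blocked at chain node Age ∈ conditioning set.
  P4: blocked at fork node Age ∈ conditioning set.
  P5: blocked at chain node Stress ∈ conditioning set.
  P6: blocked at chain node Stress ∈ conditioning set.
  P7: blocked at chain node Stress ∈ conditioning set.
  P8: blocked at chain node Stress ∈ conditioning set.
{Age, Stress} contains no descendant of Smoking and blocks every backdoor path.
Every element of {Age, Stress} is needed (dropping Age leaves P1 open; dropping Stress leaves P6 open), so no proper subset is valid.
Among all size-2 subsets of the eligible variables, only {Age, Stress} blocks every backdoor path, so it is the unique smallest valid adjustment set.

{Age, Stress}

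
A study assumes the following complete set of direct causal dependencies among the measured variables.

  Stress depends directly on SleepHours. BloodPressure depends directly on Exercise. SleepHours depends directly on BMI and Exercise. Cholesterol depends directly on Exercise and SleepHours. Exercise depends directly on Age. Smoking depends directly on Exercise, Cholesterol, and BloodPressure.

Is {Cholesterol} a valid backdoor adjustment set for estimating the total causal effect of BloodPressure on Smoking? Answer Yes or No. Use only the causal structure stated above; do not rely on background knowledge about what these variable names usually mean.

Backdoor paths from BloodPressure to Smoking (paths whose first edge points into BloodPressure):
  P1: BloodPressure <- Exercise -> SleepHours -> Cholesterol -> Smoking
  P2: BloodPressure <- Exercise -> Cholesterol -> Smoking
  P3: BloodPressure <- Exercise -> Smoking
Condition 1 (no descendant of BloodPressure in the set): holds — descendants of BloodPressure are {Smoking}; none are in {Cholesterol}.
Condition 2 (every backdoor path blocked by {Cholesterol}):
  P1: blocked at chain node Cholesterol ∈ conditioning set.
  P2: blocked at chain node Cholesterol ∈ conditioning set.
  P3: open — no interior node is in the conditioning set.
{Cholesterol} does not satisfy the backdoor criterion.

No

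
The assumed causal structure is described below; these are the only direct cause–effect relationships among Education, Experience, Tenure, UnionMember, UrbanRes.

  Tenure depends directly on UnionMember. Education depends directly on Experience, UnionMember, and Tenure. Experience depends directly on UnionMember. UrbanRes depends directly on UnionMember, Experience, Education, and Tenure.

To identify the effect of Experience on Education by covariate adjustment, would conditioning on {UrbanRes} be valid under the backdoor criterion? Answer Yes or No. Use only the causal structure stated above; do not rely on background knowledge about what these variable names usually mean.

No

Backdoor paths from Experience to Education (paths whose first edge points into Experience):
  P1: Experience <- UnionMember -> Tenure -> Education
  P2: Experience <- UnionMember -> Tenure -> UrbanRes <- Education
  P3: Experience <- UnionMember -> Education
  P4: Experience <- UnionMember -> UrbanRes <- Tenure -> Education
  P5: Experience <- UnionMember -> UrbanRes <- Education
Condition 1 (no descendant of Experience in the set): FAILS — UrbanRes is a descendant of Experience.
Condition 2 (every backdoor path blocked by {UrbanRes}):
  P1: open — no interior node is in the conditioning set.
  P2: open — collider(s) UrbanRes are conditioned on (or have a conditioned descendant) and no non-collider on the path is in the set.
  P3: open — no interior node is in the conditioning set.
  P4: open — collider(s) UrbanRes are conditioned on (or have a conditioned descendant) and no non-collider on the path is in the set.
  P5: open — collider(s) UrbanRes are conditioned on (or have a conditioned descendant) and no non-collider on the path is in the set.
{UrbanRes} does not satisfy the backdoor criterion.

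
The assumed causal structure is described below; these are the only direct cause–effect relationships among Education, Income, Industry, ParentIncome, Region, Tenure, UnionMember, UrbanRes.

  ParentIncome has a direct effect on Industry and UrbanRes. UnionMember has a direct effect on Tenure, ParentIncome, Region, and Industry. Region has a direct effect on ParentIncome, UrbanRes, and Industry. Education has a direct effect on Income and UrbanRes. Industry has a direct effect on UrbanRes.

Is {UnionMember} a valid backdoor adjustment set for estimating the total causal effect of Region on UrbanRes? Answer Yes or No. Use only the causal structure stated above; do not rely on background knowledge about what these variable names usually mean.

Backdoor paths from Region to UrbanRes (paths whose first edge points into Region):
  P1: Region <- UnionMember -> ParentIncome -> Industry -> UrbanRes
  P2: Region <- UnionMember -> ParentIncome -> UrbanRes
  P3: Region <- UnionMember -> Industry <- ParentIncome -> UrbanRes
  P4: Region <- UnionMember -> Industry -> UrbanRes
Condition 1 (no descendant of Region in the set): holds — descendants of Region are {Industry, ParentIncome, UrbanRes}; none are in {UnionMember}.
Condition 2 (every backdoor path blocked by {UnionMember}):
  P1: blocked at fork node UnionMember ∈ conditioning set.
  P2: blocked at fork node UnionMember ∈ conditioning set.
  P3: blocked at fork node UnionMember ∈ conditioning set.
  P4: blocked at fork node UnionMember ∈ conditioning set.
{UnionMember} satisfies the backdoor criterion.

Yes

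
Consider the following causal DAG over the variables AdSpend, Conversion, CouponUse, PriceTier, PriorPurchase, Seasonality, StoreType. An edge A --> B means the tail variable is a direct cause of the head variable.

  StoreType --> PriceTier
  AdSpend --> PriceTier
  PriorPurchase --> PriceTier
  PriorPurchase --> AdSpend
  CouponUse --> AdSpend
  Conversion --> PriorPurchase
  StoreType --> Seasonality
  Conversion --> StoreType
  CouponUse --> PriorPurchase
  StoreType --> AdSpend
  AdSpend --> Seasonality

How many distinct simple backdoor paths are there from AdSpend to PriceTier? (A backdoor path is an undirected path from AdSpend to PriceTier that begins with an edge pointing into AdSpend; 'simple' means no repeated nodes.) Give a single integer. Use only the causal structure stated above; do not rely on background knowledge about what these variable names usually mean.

6

A backdoor path from AdSpend to PriceTier is any simple undirected path whose first edge points into AdSpend (i.e. leaves AdSpend via a parent).
Parents of AdSpend: {CouponUse, PriorPurchase, StoreType}.
Enumerating:
  P1: AdSpend <- StoreType <- Conversion -> PriorPurchase -> PriceTier
  P2: AdSpend <- StoreType -> PriceTier
  P3: AdSpend <- CouponUse -> PriorPurchase <- Conversion -> StoreType -> PriceTier
  P4: AdSpend <- CouponUse -> PriorPurchase -> PriceTier
  P5: AdSpend <- PriorPurchase <- Conversion -> StoreType -> PriceTier
  P6: AdSpend <- PriorPurchase -> PriceTier
That exhausts the simple backdoor paths. Count: 6.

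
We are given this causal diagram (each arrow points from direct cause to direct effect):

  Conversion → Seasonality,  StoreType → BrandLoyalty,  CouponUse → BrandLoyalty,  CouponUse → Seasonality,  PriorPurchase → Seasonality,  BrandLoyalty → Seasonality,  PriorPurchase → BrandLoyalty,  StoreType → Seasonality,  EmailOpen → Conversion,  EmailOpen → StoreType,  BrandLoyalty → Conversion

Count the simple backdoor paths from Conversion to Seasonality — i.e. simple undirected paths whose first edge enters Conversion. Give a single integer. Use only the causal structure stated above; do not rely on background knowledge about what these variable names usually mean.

A backdoor path from Conversion to Seasonality is any simple undirected path whose first edge points into Conversion (i.e. leaves Conversion via a parent).
Parents of Conversion: {BrandLoyalty, EmailOpen}.
Enumerating:
  P1: Conversion <- EmailOpen -> StoreType -> BrandLoyalty <- CouponUse -> Seasonality
  P2: Conversion <- EmailOpen -> StoreType -> BrandLoyalty <- PriorPurchase -> Seasonality
  P3: Conversion <- EmailOpen -> StoreType -> BrandLoyalty -> Seasonality
  P4: Conversion <- EmailOpen -> StoreType -> Seasonality
  P5: Conversion <- BrandLoyalty <- CouponUse -> Seasonality
  P6: Conversion <- BrandLoyalty <- PriorPurchase -> Seasonality
  P7: Conversion <- BrandLoyalty <- StoreType -> Seasonality
  P8: Conversion <- BrandLoyalty -> Seasonality
That exhausts the simple backdoor paths. Count: 8.

8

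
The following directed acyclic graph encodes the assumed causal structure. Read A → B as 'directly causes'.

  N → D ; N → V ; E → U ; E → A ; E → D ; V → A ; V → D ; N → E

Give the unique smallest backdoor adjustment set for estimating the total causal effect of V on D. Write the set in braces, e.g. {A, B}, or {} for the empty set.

Variables eligible for adjustment (non-descendants of V, excluding V and D): {E, N, U}.
Backdoor paths from V to D:
  P1: V <- N -> E -> D
  P2: V <- N -> D
The empty set is not sufficient: P1 (V <- N -> E -> D) has no collider blocking it and no conditioned non-collider, so it is open.
Try {N}:
  P1: blocked at fork node N ∈ conditioning set.
  P2: blocked at fork node N ∈ conditioning set.
{N} contains no descendant of V and blocks every backdoor path.
No other singleton works — e.g. {E} leaves P2 open — so {N} is the unique smallest valid adjustment set.

{N}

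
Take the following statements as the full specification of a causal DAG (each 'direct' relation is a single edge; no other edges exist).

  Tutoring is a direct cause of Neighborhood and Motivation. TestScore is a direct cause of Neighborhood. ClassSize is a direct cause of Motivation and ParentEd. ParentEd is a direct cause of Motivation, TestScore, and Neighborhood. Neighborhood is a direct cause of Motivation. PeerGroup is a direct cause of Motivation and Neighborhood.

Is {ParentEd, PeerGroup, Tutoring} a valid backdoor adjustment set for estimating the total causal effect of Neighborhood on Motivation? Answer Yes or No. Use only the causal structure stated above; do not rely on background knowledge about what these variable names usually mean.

Yes

Backdoor paths from Neighborhood to Motivation (paths whose first edge points into Neighborhood):
  P1: Neighborhood <- ParentEd <- ClassSize -> Motivation
  P2: Neighborhood <- ParentEd -> Motivation
  P3: Neighborhood <- PeerGroup -> Motivation
  P4: Neighborhood <- Tutoring -> Motivation
  P5: Neighborhood <- TestScore <- ParentEd <- ClassSize -> Motivation
  P6: Neighborhood <- TestScore <- ParentEd -> Motivation
Condition 1 (no descendant of Neighborhood in the set): holds — descendants of Neighborhood are {Motivation}; none are in {ParentEd, PeerGroup, Tutoring}.
Condition 2 (every backdoor path blocked by {ParentEd, PeerGroup, Tutoring}):
  P1: blocked at chain node ParentEd ∈ conditioning set.
  P2: blocked at fork node ParentEd ∈ conditioning set.
  P3: blocked at fork node PeerGroup ∈ conditioning set.
  P4: blocked at fork node Tutoring ∈ conditioning set.
  P5: blocked at chain node ParentEd ∈ conditioning set.
  P6: blocked at fork node ParentEd ∈ conditioning set.
{ParentEd, PeerGroup, Tutoring} satisfies the backdoor criterion.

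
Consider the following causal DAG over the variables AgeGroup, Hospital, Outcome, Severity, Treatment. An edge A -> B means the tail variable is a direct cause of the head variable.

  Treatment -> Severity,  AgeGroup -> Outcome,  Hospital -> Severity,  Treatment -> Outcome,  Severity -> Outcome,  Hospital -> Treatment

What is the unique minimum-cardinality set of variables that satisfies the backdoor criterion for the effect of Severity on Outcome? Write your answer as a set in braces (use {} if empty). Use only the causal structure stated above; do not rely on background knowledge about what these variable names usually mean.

Variables eligible for adjustment (non-descendants of Severity, excluding Severity and Outcome): {AgeGroup, Hospital, Treatment}.
Backdoor paths from Severity to Outcome:
  P1: Severity <- Hospital -> Treatment -> Outcome
  P2: Severity <- Treatment -> Outcome
The empty set is not sufficient: P1 (Severity <- Hospital -> Treatment -> Outcome) has no collider blocking it and no conditioned non-collider, so it is open.
Try {Treatment}:
  P1: blocked at chain node Treatment ∈ conditioning set.
  P2: blocked at fork node Treatment ∈ conditioning set.
{Treatment} contains no descendant of Severity and blocks every backdoor path.
No other singleton works — e.g. {AgeGroup} leaves P1 open — so {Treatment} is the unique smallest valid adjustment set.

{Treatment}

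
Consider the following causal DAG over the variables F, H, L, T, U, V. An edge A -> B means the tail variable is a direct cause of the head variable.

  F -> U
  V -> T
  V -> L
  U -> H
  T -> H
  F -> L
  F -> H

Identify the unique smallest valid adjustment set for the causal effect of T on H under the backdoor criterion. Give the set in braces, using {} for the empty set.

{}

Variables eligible for adjustment (non-descendants of T, excluding T and H): {F, L, U, V}.
Backdoor paths from T to H:
  P1: T <- V -> L <- F -> U -> H
  P2: T <- V -> L <- F -> H
Each backdoor path contains an unconditioned collider, so every path is already blocked with the empty conditioning set:
  P1: blocked at collider L (neither it nor any descendant is in the conditioning set).
  P2: blocked at collider L (neither it nor any descendant is in the conditioning set).
The empty set is therefore the unique smallest valid set.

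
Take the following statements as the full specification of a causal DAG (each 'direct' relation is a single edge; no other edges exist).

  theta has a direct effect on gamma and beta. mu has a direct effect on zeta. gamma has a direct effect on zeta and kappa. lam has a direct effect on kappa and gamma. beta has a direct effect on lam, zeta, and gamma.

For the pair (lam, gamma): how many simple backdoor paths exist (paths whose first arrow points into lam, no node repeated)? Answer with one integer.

A backdoor path from lam to gamma is any simple undirected path whose first edge points into lam (i.e. leaves lam via a parent).
Parents of lam: {beta}.
Enumerating:
  P1: lam <- beta <- theta -> gamma
  P2: lam <- beta -> gamma
  P3: lam <- beta -> zeta <- gamma
That exhausts the simple backdoor paths. Count: 3.

3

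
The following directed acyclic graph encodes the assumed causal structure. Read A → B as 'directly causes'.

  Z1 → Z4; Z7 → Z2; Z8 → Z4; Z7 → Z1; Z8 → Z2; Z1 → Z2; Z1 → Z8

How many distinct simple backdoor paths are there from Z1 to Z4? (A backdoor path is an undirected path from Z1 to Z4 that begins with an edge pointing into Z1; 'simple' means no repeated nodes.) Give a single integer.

A backdoor path from Z1 to Z4 is any simple undirected path whose first edge points into Z1 (i.e. leaves Z1 via a parent).
Parents of Z1: {Z7}.
Enumerating:
  P1: Z1 <- Z7 -> Z2 <- Z8 -> Z4
That exhausts the simple backdoor paths. Count: 1.

1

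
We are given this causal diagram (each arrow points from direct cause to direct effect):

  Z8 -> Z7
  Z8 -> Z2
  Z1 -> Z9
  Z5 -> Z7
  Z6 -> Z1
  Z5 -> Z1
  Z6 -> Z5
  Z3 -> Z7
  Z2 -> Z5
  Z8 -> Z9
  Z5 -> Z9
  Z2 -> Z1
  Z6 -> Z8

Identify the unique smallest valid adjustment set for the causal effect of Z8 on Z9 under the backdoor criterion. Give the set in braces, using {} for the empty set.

{Z6}

Variables eligible for adjustment (non-descendants of Z8, excluding Z8 and Z9): {Z3, Z6}.
Backdoor paths from Z8 to Z9:
  P1: Z8 <- Z6 -> Z5 <- Z2 -> Z1 -> Z9
  P2: Z8 <- Z6 -> Z5 -> Z1 -> Z9
  P3: Z8 <- Z6 -> Z5 -> Z9
  P4: Z8 <- Z6 -> Z1 <- Z2 -> Z5 -> Z9
  P5: Z8 <- Z6 -> Z1 <- Z5 -> Z9
  P6: Z8 <- Z6 -> Z1 -> Z9
The empty set is not sufficient: P2 (Z8 <- Z6 -> Z5 -> Z1 -> Z9) has no collider blocking it and no conditioned non-collider, so it is open.
Try {Z6}:
  P1: blocked at fork node Z6 ∈ conditioning set.
  P2: blocked at fork node Z6 ∈ conditioning set.
  P3: blocked at fork node Z6 ∈ conditioning set.
  P4: blocked at fork node Z6 ∈ conditioning set.
  P5: blocked at fork node Z6 ∈ conditioning set.
  P6: blocked at fork node Z6 ∈ conditioning set.
{Z6} contains no descendant of Z8 and blocks every backdoor path.
No other singleton works — e.g. {Z3} leaves P2 open — so {Z6} is the unique smallest valid adjustment set.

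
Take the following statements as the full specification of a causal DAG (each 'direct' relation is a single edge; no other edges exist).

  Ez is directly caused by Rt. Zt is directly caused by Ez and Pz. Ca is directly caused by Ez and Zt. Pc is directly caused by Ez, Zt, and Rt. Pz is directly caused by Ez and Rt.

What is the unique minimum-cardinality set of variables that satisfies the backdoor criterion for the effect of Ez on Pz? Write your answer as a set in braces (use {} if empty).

{Rt}

Variables eligible for adjustment (non-descendants of Ez, excluding Ez and Pz): {Rt}.
Backdoor paths from Ez to Pz:
  P1: Ez <- Rt -> Pz
  P2: Ez <- Rt -> Pc <- Zt <- Pz
The empty set is not sufficient: P1 (Ez <- Rt -> Pz) has no collider blocking it and no conditioned non-collider, so it is open.
Try {Rt}:
  P1: blocked at fork node Rt ∈ conditioning set.
  P2: blocked at fork node Rt ∈ conditioning set.
{Rt} contains no descendant of Ez and blocks every backdoor path.
{Rt} is the unique smallest valid adjustment set.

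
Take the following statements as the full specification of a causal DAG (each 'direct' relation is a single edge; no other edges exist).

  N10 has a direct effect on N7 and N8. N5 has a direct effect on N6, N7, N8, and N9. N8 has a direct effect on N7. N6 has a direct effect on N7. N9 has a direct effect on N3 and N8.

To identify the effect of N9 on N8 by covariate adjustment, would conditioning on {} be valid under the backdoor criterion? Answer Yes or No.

No

Backdoor paths from N9 to N8 (paths whose first edge points into N9):
  P1: N9 <- N5 -> N6 -> N7 <- N10 -> N8
  P2: N9 <- N5 -> N6 -> N7 <- N8
  P3: N9 <- N5 -> N8
  P4: N9 <- N5 -> N7 <- N10 -> N8
  P5: N9 <- N5 -> N7 <- N8
Condition 1 (no descendant of N9 in the set): holds — descendants of N9 are {N3, N7, N8}; none are in {}.
Condition 2 (every backdoor path blocked by {}):
  P1: blocked at collider N7 (neither it nor any descendant is in the conditioning set).
  P2: blocked at collider N7 (neither it nor any descendant is in the conditioning set).
  P3: open — no interior node is in the conditioning set.
  P4: blocked at collider N7 (neither it nor any descendant is in the conditioning set).
  P5: blocked at collider N7 (neither it nor any descendant is in the conditioning set).
{} does not satisfy the backdoor criterion.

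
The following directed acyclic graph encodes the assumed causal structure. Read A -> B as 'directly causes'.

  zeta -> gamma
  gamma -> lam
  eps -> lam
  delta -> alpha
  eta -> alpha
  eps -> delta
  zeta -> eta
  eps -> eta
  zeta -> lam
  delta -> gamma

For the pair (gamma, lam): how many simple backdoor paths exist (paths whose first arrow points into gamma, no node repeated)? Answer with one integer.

A backdoor path from gamma to lam is any simple undirected path whose first edge points into gamma (i.e. leaves gamma via a parent).
Parents of gamma: {delta, zeta}.
Enumerating:
  P1: gamma <- zeta -> eta <- eps -> lam
  P2: gamma <- zeta -> eta -> alpha <- delta <- eps -> lam
  P3: gamma <- zeta -> lam
  P4: gamma <- delta <- eps -> eta <- zeta -> lam
  P5: gamma <- delta <- eps -> lam
  P6: gamma <- delta -> alpha <- eta <- zeta -> lam
  P7: gamma <- delta -> alpha <- eta <- eps -> lam
That exhausts the simple backdoor paths. Count: 7.

7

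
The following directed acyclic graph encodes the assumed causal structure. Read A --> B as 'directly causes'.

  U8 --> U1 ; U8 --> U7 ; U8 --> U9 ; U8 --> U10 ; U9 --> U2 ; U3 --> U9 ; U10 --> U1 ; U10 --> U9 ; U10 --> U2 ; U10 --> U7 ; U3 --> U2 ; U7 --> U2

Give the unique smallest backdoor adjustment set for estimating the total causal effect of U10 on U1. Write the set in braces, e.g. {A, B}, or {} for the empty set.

Variables eligible for adjustment (non-descendants of U10, excluding U10 and U1): {U3, U8}.
Backdoor paths from U10 to U1:
  P1: U10 <- U8 -> U1
The empty set is not sufficient: P1 (U10 <- U8 -> U1) has no collider blocking it and no conditioned non-collider, so it is open.
Try {U8}:
  P1: blocked at fork node U8 ∈ conditioning set.
{U8} contains no descendant of U10 and blocks every backdoor path.
No other singleton works — e.g. {U3} leaves P1 open — so {U8} is the unique smallest valid adjustment set.

{U8}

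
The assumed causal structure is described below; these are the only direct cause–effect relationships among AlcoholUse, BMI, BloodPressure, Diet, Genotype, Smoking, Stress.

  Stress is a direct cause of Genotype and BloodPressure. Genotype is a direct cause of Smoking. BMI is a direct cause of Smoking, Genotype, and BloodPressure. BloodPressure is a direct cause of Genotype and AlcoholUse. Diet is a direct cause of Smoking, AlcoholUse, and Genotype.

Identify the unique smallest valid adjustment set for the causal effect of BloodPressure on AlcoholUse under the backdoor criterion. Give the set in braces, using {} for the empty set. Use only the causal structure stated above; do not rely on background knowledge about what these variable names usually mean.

Variables eligible for adjustment (non-descendants of BloodPressure, excluding BloodPressure and AlcoholUse): {BMI, Diet, Stress}.
Backdoor paths from BloodPressure to AlcoholUse:
  P1: BloodPressure <- BMI -> Genotype <- Diet -> AlcoholUse
  P2: BloodPressure <- BMI -> Genotype -> Smoking <- Diet -> AlcoholUse
  P3: BloodPressure <- BMI -> Smoking <- Diet -> AlcoholUse
  P4: BloodPressure <- BMI -> Smoking <- Genotype <- Diet -> AlcoholUse
  P5: BloodPressure <- Stress -> Genotype <- BMI -> Smoking <- Diet -> AlcoholUse
  P6: BloodPressure <- Stress -> Genotype <- Diet -> AlcoholUse
  P7: BloodPressure <- Stress -> Genotype -> Smoking <- Diet -> AlcoholUse
Each backdoor path contains an unconditioned collider, so every path is already blocked with the empty conditioning set:
  P1: blocked at collider Genotype (neither it nor any descendant is in the conditioning set).
  P2: blocked at collider Smoking (neither it nor any descendant is in the conditioning set).
  P3: blocked at collider Smoking (neither it nor any descendant is in the conditioning set).
  P4: blocked at collider Smoking (neither it nor any descendant is in the conditioning set).
  P5: blocked at collider Genotype (neither it nor any descendant is in the conditioning set).
  P6: blocked at collider Genotype (neither it nor any descendant is in the conditioning set).
  P7: blocked at collider Smoking (neither it nor any descendant is in the conditioning set).
The empty set is therefore the unique smallest valid set.

{}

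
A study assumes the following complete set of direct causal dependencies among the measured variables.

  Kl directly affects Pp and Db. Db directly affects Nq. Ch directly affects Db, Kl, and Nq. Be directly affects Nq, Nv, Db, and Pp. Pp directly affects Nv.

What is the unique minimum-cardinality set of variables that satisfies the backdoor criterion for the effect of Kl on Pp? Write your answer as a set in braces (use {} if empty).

Variables eligible for adjustment (non-descendants of Kl, excluding Kl and Pp): {Be, Ch}.
Backdoor paths from Kl to Pp:
  P1: Kl <- Ch -> Db <- Be -> Pp
  P2: Kl <- Ch -> Db <- Be -> Nv <- Pp
  P3: Kl <- Ch -> Db -> Nq <- Be -> Pp
  P4: Kl <- Ch -> Db -> Nq <- Be -> Nv <- Pp
  P5: Kl <- Ch -> Nq <- Be -> Pp
  P6: Kl <- Ch -> Nq <- Be -> Nv <- Pp
  P7: Kl <- Ch -> Nq <- Db <- Be -> Pp
  P8: Kl <- Ch -> Nq <- Db <- Be -> Nv <- Pp
Each backdoor path contains an unconditioned collider, so every path is already blocked with the empty conditioning set:
  P1: blocked at collider Db (neither it nor any descendant is in the conditioning set).
  P2: blocked at collider Db (neither it nor any descendant is in the conditioning set).
  P3: blocked at collider Nq (neither it nor any descendant is in the conditioning set).
  P4: blocked at collider Nq (neither it nor any descendant is in the conditioning set).
  P5: blocked at collider Nq (neither it nor any descendant is in the conditioning set).
  P6: blocked at collider Nq (neither it nor any descendant is in the conditioning set).
  P7: blocked at collider Nq (neither it nor any descendant is in the conditioning set).
  P8: blocked at collider Nq (neither it nor any descendant is in the conditioning set).
The empty set is therefore the unique smallest valid set.

{}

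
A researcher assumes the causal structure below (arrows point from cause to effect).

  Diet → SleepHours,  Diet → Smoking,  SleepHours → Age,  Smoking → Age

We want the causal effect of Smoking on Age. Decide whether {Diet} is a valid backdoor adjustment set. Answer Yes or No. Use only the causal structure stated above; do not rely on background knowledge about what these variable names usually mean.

Backdoor paths from Smoking to Age (paths whose first edge points into Smoking):
  P1: Smoking <- Diet -> SleepHours -> Age
Condition 1 (no descendant of Smoking in the set): holds — descendants of Smoking are {Age}; none are in {Diet}.
Condition 2 (every backdoor path blocked by {Diet}):
  P1: blocked at fork node Diet ∈ conditioning set.
{Diet} satisfies the backdoor criterion.

Yes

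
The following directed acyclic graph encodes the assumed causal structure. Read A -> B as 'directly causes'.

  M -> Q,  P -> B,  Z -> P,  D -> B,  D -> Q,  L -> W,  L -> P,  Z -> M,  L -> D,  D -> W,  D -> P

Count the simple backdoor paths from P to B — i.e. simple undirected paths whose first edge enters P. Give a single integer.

A backdoor path from P to B is any simple undirected path whose first edge points into P (i.e. leaves P via a parent).
Parents of P: {D, L, Z}.
Enumerating:
  P1: P <- Z -> M -> Q <- D -> B
  P2: P <- L -> D -> B
  P3: P <- L -> W <- D -> B
  P4: P <- D -> B
That exhausts the simple backdoor paths. Count: 4.

4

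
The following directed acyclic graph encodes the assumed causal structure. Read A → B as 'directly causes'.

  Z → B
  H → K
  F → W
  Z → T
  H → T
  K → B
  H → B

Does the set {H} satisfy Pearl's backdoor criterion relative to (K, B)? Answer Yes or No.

Yes

Backdoor paths from K to B (paths whose first edge points into K):
  P1: K <- H -> T <- Z -> B
  P2: K <- H -> B
Condition 1 (no descendant of K in the set): holds — descendants of K are {B}; none are in {H}.
Condition 2 (every backdoor path blocked by {H}):
  P1: blocked at fork node H ∈ conditioning set.
  P2: blocked at fork node H ∈ conditioning set.
{H} satisfies the backdoor criterion.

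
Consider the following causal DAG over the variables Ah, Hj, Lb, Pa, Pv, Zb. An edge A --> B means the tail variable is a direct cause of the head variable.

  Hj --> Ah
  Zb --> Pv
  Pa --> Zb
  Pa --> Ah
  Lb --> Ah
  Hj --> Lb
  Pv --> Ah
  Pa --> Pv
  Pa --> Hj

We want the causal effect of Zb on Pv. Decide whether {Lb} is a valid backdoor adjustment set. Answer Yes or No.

No

Backdoor paths from Zb to Pv (paths whose first edge points into Zb):
  P1: Zb <- Pa -> Hj -> Lb -> Ah <- Pv
  P2: Zb <- Pa -> Hj -> Ah <- Pv
  P3: Zb <- Pa -> Pv
  P4: Zb <- Pa -> Ah <- Pv
Condition 1 (no descendant of Zb in the set): holds — descendants of Zb are {Ah, Pv}; none are in {Lb}.
Condition 2 (every backdoor path blocked by {Lb}):
  P1: blocked at chain node Lb ∈ conditioning set.
  P2: blocked at collider Ah (neither it nor any descendant is in the conditioning set).
  P3: open — no interior node is in the conditioning set.
  P4: blocked at collider Ah (neither it nor any descendant is in the conditioning set).
{Lb} does not satisfy the backdoor criterion.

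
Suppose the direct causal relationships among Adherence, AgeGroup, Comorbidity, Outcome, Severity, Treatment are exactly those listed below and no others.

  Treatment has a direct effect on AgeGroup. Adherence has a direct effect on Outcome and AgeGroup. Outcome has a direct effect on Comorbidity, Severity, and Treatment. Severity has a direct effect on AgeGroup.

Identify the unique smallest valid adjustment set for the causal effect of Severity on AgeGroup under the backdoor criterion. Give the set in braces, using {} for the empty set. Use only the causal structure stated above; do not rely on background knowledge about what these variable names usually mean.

{Outcome}

Variables eligible for adjustment (non-descendants of Severity, excluding Severity and AgeGroup): {Adherence, Comorbidity, Outcome, Treatment}.
Backdoor paths from Severity to AgeGroup:
  P1: Severity <- Outcome <- Adherence -> AgeGroup
  P2: Severity <- Outcome -> Treatment -> AgeGroup
The empty set is not sufficient: P1 (Severity <- Outcome <- Adherence -> AgeGroup) has no collider blocking it and no conditioned non-collider, so it is open.
Try {Outcome}:
  P1: blocked at chain node Outcome ∈ conditioning set.
  P2: blocked at fork node Outcome ∈ conditioning set.
{Outcome} contains no descendant of Severity and blocks every backdoor path.
No other singleton works — e.g. {Adherence} leaves P2 open — so {Outcome} is the unique smallest valid adjustment set.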